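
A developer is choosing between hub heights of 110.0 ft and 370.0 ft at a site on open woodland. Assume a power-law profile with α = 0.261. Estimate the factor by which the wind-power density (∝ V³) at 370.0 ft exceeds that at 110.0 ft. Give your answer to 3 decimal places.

Speed ratio: V_B/V_A = (z_B/z_A)^α = (370.0/110.0)^0.261 = (3.3636)^0.261 = 1.37245
Power-density ratio: P_B/P_A = (V_B/V_A)³ = (1.37245)³ = 2.58518

2.585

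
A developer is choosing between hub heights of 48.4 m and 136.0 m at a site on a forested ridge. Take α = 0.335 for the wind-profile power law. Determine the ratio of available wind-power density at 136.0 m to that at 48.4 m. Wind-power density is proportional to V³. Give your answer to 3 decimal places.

2.824

Speed ratio: V_B/V_A = (z_B/z_A)^α = (136.0/48.4)^0.335 = (2.8099)^0.335 = 1.41355
Power-density ratio: P_B/P_A = (V_B/V_A)³ = (1.41355)³ = 2.82447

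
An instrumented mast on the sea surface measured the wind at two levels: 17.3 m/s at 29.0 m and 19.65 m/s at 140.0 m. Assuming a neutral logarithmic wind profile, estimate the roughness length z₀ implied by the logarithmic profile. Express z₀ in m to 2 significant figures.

Log law: V(z) ∝ ln(z/z₀). With r = V₁/V₂ = 17.3/19.65 = 0.88041,
r · ln(z₂/z₀) = ln(z₁/z₀) ⇒ ln z₀ = (ln z₁ − r·ln z₂)/(1 − r)
ln z₀ = (3.36730 − 0.88041×4.94164) / 0.11959 = -8.2226
z₀ = exp(-8.2226) = 0.0002685 m

z₀ ≈ 0.00027 m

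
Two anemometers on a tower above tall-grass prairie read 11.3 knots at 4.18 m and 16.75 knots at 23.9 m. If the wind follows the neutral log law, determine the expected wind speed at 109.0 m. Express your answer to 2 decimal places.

21.49 knots

Log law: V ∝ ln(z/z₀). From the pair, with r = V₁/V₂ = 0.67463,
ln z₀ = (ln z₁ − r·ln z₂)/(1 − r) = (1.4303 − 0.67463×3.1739)/0.32537 = -2.1848 → z₀ = 0.1125 m
V₃ = V₁ · ln(z₃/z₀)/ln(z₁/z₀) = 11.3 × 6.8761/3.6151 = 21.4933 knots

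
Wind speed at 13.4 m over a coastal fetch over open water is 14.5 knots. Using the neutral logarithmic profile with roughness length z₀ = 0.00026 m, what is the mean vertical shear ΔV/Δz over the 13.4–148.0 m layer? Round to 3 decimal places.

Log law: V₂ = V₁ · ln(z₂/z₀)/ln(z₁/z₀) = 14.5 × 13.2520/10.8501 = 17.7100 knots
ΔV/Δz = (17.7100 − 14.5)/(148.0 − 13.4) = 3.2100/134.6000 = 0.02385 knots/m

0.024 knots/m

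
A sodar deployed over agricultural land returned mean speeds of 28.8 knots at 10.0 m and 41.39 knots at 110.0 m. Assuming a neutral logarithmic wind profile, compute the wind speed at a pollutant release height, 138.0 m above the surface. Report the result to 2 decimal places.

Log law: V ∝ ln(z/z₀). From the pair, with r = V₁/V₂ = 0.69582,
ln z₀ = (ln z₁ − r·ln z₂)/(1 − r) = (2.3026 − 0.69582×4.7005)/0.30418 = -3.1827 → z₀ = 0.04147 m
V₃ = V₁ · ln(z₃/z₀)/ln(z₁/z₀) = 28.8 × 8.1099/5.4853 = 42.5807 knots

42.58 knots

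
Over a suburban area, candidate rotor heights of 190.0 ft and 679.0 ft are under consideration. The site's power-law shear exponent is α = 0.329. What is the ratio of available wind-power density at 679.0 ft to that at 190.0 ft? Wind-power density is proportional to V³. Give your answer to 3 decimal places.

3.515

Speed ratio: V_B/V_A = (z_B/z_A)^α = (679.0/190.0)^0.329 = (3.5737)^0.329 = 1.52046
Power-density ratio: P_B/P_A = (V_B/V_A)³ = (1.52046)³ = 3.51500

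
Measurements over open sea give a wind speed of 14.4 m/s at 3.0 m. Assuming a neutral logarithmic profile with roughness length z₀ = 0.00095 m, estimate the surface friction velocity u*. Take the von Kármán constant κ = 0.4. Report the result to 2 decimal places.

u* ≈ 0.71 m/s

Log law: V(z) = (u*/κ) · ln(z/z₀) ⇒ u* = κ · V / ln(z/z₀)
u* = 0.4 × 14.4 / ln(3.0/0.00095) = 0.4 × 14.4 / 8.0577
   = 5.7600 / 8.0577 = 0.7148 m/s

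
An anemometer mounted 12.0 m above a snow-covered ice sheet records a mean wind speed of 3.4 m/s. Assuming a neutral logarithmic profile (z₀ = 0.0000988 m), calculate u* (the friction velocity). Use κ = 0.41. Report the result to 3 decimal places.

Log law: V(z) = (u*/κ) · ln(z/z₀) ⇒ u* = κ · V / ln(z/z₀)
u* = 0.41 × 3.4 / ln(12.0/0.0000988) = 0.41 × 3.4 / 11.7073
   = 1.3940 / 11.7073 = 0.1191 m/s

u* ≈ 0.119 m/s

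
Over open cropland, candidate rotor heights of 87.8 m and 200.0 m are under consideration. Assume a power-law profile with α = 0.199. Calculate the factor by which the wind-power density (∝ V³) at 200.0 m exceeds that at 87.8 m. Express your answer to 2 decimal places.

1.63

Speed ratio: V_B/V_A = (z_B/z_A)^α = (200.0/87.8)^0.199 = (2.2779)^0.199 = 1.17801
Power-density ratio: P_B/P_A = (V_B/V_A)³ = (1.17801)³ = 1.63474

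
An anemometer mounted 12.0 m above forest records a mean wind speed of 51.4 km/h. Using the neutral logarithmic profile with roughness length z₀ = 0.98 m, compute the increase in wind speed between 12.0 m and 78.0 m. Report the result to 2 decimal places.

Log law: V₂ = V₁ · ln(z₂/z₀)/ln(z₁/z₀) = 51.4 × 4.3769/2.5051 = 89.8058 km/h
ΔV = 89.8058 − 51.4 = 38.4058 km/h

38.41 km/h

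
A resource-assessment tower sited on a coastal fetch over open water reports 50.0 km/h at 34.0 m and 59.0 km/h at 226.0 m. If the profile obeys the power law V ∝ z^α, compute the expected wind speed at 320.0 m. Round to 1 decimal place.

60.8 km/h

First find α: α = ln(V₂/V₁)/ln(z₂/z₁) = ln(59.0/50.0)/ln(226.0/34.0) = 0.16551/1.89417 = 0.0874
Extrapolate from 226.0 m to 320.0 m: V₃ = 59.0 × (320.0/226.0)^0.0874 = 59.0 × 1.0309 = 60.8205 km/h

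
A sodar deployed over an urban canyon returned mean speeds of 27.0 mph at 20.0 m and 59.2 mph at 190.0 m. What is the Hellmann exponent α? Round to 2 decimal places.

Power law: V₂/V₁ = (z₂/z₁)^α ⇒ α = ln(V₂/V₁) / ln(z₂/z₁)
α = ln(59.2/27.0) / ln(190.0/20.0) = ln(2.1926) / ln(9.5000)
  = 0.78508 / 2.25129 = 0.34873

α ≈ 0.35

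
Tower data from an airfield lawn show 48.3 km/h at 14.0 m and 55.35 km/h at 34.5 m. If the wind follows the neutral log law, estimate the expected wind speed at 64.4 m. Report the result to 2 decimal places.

60.23 km/h

Log law: V ∝ ln(z/z₀). From the pair, with r = V₁/V₂ = 0.87263,
ln z₀ = (ln z₁ − r·ln z₂)/(1 − r) = (2.6391 − 0.87263×3.5410)/0.12737 = -3.5399 → z₀ = 0.02902 m
V₃ = V₁ · ln(z₃/z₀)/ln(z₁/z₀) = 48.3 × 7.7050/6.1790 = 60.2289 km/h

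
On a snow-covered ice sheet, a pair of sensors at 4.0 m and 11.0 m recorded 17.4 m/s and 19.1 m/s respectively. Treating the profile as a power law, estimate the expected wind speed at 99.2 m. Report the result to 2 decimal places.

23.39 m/s

First find α: α = ln(V₂/V₁)/ln(z₂/z₁) = ln(19.1/17.4)/ln(11.0/4.0) = 0.09322/1.01160 = 0.0921
Extrapolate from 11.0 m to 99.2 m: V₃ = 19.1 × (99.2/11.0)^0.0921 = 19.1 × 1.2247 = 23.3909 m/s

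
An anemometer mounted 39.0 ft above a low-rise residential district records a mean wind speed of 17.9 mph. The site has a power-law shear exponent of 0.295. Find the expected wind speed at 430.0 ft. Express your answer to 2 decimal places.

36.34 mph

Power-law profile: V₂ = V₁ · (z₂/z₁)^α
V₂ = 17.9 × (430.0/39.0)^0.295 = 17.9 × (11.0256)^0.295
    = 17.9 × 2.0301 = 36.3381 mph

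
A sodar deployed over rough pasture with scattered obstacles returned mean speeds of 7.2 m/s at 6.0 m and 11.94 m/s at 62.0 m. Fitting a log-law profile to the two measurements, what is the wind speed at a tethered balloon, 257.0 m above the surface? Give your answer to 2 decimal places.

14.83 m/s

Log law: V ∝ ln(z/z₀). From the pair, with r = V₁/V₂ = 0.60302,
ln z₀ = (ln z₁ − r·ln z₂)/(1 − r) = (1.7918 − 0.60302×4.1271)/0.39698 = -1.7556 → z₀ = 0.1728 m
V₃ = V₁ · ln(z₃/z₀)/ln(z₁/z₀) = 7.2 × 7.3047/3.5474 = 14.8260 m/s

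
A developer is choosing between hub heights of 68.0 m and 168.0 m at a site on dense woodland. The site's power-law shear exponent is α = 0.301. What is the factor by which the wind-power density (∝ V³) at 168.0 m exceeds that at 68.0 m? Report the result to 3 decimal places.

Speed ratio: V_B/V_A = (z_B/z_A)^α = (168.0/68.0)^0.301 = (2.4706)^0.301 = 1.31290
Power-density ratio: P_B/P_A = (V_B/V_A)³ = (1.31290)³ = 2.26307

2.263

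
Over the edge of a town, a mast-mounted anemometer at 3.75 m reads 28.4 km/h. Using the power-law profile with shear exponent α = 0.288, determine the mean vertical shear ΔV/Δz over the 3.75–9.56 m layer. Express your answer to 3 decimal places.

1.512 km/h/m

Power law: V₂ = V₁ · (z₂/z₁)^α = 28.4 × (2.5493)^0.288 = 37.1851 km/h
ΔV/Δz = (37.1851 − 28.4)/(9.56 − 3.75) = 8.7851/5.8100 = 1.51207 km/h/m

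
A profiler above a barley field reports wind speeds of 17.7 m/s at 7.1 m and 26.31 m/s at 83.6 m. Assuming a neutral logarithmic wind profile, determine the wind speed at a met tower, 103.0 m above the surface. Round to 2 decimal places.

27.04 m/s

Log law: V ∝ ln(z/z₀). From the pair, with r = V₁/V₂ = 0.67275,
ln z₀ = (ln z₁ − r·ln z₂)/(1 − r) = (1.9601 − 0.67275×4.4260)/0.32725 = -3.1093 → z₀ = 0.04463 m
V₃ = V₁ · ln(z₃/z₀)/ln(z₁/z₀) = 17.7 × 7.7440/5.0694 = 27.0386 m/s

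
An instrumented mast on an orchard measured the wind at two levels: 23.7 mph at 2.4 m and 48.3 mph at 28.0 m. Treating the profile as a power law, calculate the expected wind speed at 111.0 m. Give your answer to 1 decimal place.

First find α: α = ln(V₂/V₁)/ln(z₂/z₁) = ln(48.3/23.7)/ln(28.0/2.4) = 0.71196/2.45674 = 0.2898
Extrapolate from 28.0 m to 111.0 m: V₃ = 48.3 × (111.0/28.0)^0.2898 = 48.3 × 1.4906 = 71.9936 mph

72.0 mph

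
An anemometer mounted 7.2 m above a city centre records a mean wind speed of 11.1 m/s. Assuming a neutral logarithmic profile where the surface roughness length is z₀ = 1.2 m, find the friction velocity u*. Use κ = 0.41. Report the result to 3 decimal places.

Log law: V(z) = (u*/κ) · ln(z/z₀) ⇒ u* = κ · V / ln(z/z₀)
u* = 0.41 × 11.1 / ln(7.2/1.2) = 0.41 × 11.1 / 1.7918
   = 4.5510 / 1.7918 = 2.5400 m/s

u* ≈ 2.540 m/s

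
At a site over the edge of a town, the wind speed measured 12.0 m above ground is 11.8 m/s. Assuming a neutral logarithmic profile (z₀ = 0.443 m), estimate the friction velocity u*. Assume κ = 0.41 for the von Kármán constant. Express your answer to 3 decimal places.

Log law: V(z) = (u*/κ) · ln(z/z₀) ⇒ u* = κ · V / ln(z/z₀)
u* = 0.41 × 11.8 / ln(12.0/0.443) = 0.41 × 11.8 / 3.2991
   = 4.8380 / 3.2991 = 1.4665 m/s

u* ≈ 1.466 m/s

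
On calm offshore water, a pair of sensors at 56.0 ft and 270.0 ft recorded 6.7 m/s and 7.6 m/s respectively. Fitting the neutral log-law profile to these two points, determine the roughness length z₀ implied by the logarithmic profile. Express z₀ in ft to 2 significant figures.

z₀ ≈ 0.00046 ft

Log law: V(z) ∝ ln(z/z₀). With r = V₁/V₂ = 6.7/7.6 = 0.88158,
r · ln(z₂/z₀) = ln(z₁/z₀) ⇒ ln z₀ = (ln z₁ − r·ln z₂)/(1 − r)
ln z₀ = (4.02535 − 0.88158×5.59842) / 0.11842 = -7.6853
z₀ = exp(-7.6853) = 0.0004595 ft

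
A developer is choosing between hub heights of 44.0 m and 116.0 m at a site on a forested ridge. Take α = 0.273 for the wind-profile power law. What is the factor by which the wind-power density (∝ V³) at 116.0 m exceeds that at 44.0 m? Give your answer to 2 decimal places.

Speed ratio: V_B/V_A = (z_B/z_A)^α = (116.0/44.0)^0.273 = (2.6364)^0.273 = 1.30297
Power-density ratio: P_B/P_A = (V_B/V_A)³ = (1.30297)³ = 2.21209

2.21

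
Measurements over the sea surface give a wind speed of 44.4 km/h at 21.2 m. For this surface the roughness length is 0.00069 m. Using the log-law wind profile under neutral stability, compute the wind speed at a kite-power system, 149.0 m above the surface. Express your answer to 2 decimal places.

52.78 km/h

Log law: V(z) ∝ ln(z/z₀), so V₂/V₁ = ln(z₂/z₀) / ln(z₁/z₀).
ln(149.0/0.00069) = 12.2828, ln(21.2/0.00069) = 10.3328
V₂ = 44.4 × 12.2828/10.3328 = 44.4 × 1.1887 = 52.7789 km/h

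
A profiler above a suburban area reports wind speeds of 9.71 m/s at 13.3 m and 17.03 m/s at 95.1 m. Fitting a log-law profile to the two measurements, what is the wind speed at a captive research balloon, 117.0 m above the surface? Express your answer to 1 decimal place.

Log law: V ∝ ln(z/z₀). From the pair, with r = V₁/V₂ = 0.57017,
ln z₀ = (ln z₁ − r·ln z₂)/(1 − r) = (2.5878 − 0.57017×4.5549)/0.42983 = -0.0217 → z₀ = 0.9785 m
V₃ = V₁ · ln(z₃/z₀)/ln(z₁/z₀) = 9.71 × 4.7839/2.6094 = 17.8012 m/s

17.8 m/s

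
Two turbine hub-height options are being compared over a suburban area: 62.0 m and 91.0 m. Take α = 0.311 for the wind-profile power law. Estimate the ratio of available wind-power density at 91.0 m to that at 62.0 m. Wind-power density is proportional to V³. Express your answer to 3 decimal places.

Speed ratio: V_B/V_A = (z_B/z_A)^α = (91.0/62.0)^0.311 = (1.4677)^0.311 = 1.12675
Power-density ratio: P_B/P_A = (V_B/V_A)³ = (1.12675)³ = 1.43049

1.430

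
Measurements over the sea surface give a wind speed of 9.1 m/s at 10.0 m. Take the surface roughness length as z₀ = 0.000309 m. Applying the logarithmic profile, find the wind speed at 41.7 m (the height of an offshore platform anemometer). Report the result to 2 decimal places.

10.35 m/s

Log law: V(z) ∝ ln(z/z₀), so V₂/V₁ = ln(z₂/z₀) / ln(z₁/z₀).
ln(41.7/0.000309) = 11.8127, ln(10.0/0.000309) = 10.3848
V₂ = 9.1 × 11.8127/10.3848 = 9.1 × 1.1375 = 10.3513 m/s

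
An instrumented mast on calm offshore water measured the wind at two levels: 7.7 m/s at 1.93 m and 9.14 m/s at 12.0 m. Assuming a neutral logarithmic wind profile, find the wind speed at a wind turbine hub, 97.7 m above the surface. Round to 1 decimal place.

Log law: V ∝ ln(z/z₀). From the pair, with r = V₁/V₂ = 0.84245,
ln z₀ = (ln z₁ − r·ln z₂)/(1 − r) = (0.6575 − 0.84245×2.4849)/0.15755 = -9.1139 → z₀ = 0.0001101 m
V₃ = V₁ · ln(z₃/z₀)/ln(z₁/z₀) = 7.7 × 13.6958/9.7714 = 10.7925 m/s

10.8 m/s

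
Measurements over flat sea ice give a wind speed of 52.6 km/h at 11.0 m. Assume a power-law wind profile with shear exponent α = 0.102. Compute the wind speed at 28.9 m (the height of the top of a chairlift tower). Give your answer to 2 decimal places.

Power-law profile: V₂ = V₁ · (z₂/z₁)^α
V₂ = 52.6 × (28.9/11.0)^0.102 = 52.6 × (2.6273)^0.102
    = 52.6 × 1.1035 = 58.0464 km/h

58.05 km/h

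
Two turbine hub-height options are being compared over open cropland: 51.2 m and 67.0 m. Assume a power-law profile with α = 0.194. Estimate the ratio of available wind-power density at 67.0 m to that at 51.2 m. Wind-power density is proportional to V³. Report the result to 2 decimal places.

Speed ratio: V_B/V_A = (z_B/z_A)^α = (67.0/51.2)^0.194 = (1.3086)^0.194 = 1.05356
Power-density ratio: P_B/P_A = (V_B/V_A)³ = (1.05356)³ = 1.16945

1.17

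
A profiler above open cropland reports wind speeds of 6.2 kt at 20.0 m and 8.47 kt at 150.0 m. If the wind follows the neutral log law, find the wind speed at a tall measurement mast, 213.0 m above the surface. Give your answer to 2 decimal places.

8.87 kt

Log law: V ∝ ln(z/z₀). From the pair, with r = V₁/V₂ = 0.73200,
ln z₀ = (ln z₁ − r·ln z₂)/(1 − r) = (2.9957 − 0.73200×5.0106)/0.26800 = -2.5075 → z₀ = 0.08147 m
V₃ = V₁ · ln(z₃/z₀)/ln(z₁/z₀) = 6.2 × 7.8688/5.5033 = 8.8651 kt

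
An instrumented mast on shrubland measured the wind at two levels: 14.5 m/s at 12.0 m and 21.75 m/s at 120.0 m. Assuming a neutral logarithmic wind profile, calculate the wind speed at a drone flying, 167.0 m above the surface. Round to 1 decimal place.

Log law: V ∝ ln(z/z₀). From the pair, with r = V₁/V₂ = 0.66667,
ln z₀ = (ln z₁ − r·ln z₂)/(1 − r) = (2.4849 − 0.66667×4.7875)/0.33333 = -2.1203 → z₀ = 0.1200 m
V₃ = V₁ · ln(z₃/z₀)/ln(z₁/z₀) = 14.5 × 7.2383/4.6052 = 22.7906 m/s

22.8 m/s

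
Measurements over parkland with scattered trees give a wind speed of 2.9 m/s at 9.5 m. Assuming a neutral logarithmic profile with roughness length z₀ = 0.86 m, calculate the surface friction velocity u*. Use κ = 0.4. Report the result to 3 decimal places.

Log law: V(z) = (u*/κ) · ln(z/z₀) ⇒ u* = κ · V / ln(z/z₀)
u* = 0.4 × 2.9 / ln(9.5/0.86) = 0.4 × 2.9 / 2.4021
   = 1.1600 / 2.4021 = 0.4829 m/s

u* ≈ 0.483 m/s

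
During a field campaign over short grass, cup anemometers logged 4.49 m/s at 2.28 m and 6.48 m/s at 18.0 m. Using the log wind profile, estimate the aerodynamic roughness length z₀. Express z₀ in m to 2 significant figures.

Log law: V(z) ∝ ln(z/z₀). With r = V₁/V₂ = 4.49/6.48 = 0.69290,
r · ln(z₂/z₀) = ln(z₁/z₀) ⇒ ln z₀ = (ln z₁ − r·ln z₂)/(1 − r)
ln z₀ = (0.82418 − 0.69290×2.89037) / 0.30710 = -3.8377
z₀ = exp(-3.8377) = 0.02154 m

z₀ ≈ 0.022 m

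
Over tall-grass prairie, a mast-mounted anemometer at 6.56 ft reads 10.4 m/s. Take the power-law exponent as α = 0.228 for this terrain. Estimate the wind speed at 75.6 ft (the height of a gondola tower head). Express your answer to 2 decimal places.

18.16 m/s

Power-law profile: V₂ = V₁ · (z₂/z₁)^α
V₂ = 10.4 × (75.6/6.56)^0.228 = 10.4 × (11.5244)^0.228
    = 10.4 × 1.7460 = 18.1586 m/s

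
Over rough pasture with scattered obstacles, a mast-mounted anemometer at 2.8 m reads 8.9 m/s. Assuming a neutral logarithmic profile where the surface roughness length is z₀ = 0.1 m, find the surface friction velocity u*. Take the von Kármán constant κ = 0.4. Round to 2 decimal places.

Log law: V(z) = (u*/κ) · ln(z/z₀) ⇒ u* = κ · V / ln(z/z₀)
u* = 0.4 × 8.9 / ln(2.8/0.1) = 0.4 × 8.9 / 3.3322
   = 3.5600 / 3.3322 = 1.0684 m/s

u* ≈ 1.07 m/s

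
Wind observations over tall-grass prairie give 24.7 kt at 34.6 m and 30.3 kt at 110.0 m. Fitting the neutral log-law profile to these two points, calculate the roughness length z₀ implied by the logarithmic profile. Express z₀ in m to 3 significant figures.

Log law: V(z) ∝ ln(z/z₀). With r = V₁/V₂ = 24.7/30.3 = 0.81518,
r · ln(z₂/z₀) = ln(z₁/z₀) ⇒ ln z₀ = (ln z₁ − r·ln z₂)/(1 − r)
ln z₀ = (3.54385 − 0.81518×4.70048) / 0.18482 = -1.5577
z₀ = exp(-1.5577) = 0.2106 m

z₀ ≈ 0.211 m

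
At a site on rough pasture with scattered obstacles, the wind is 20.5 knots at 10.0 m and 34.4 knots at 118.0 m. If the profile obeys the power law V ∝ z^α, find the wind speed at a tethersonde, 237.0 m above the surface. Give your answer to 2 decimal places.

First find α: α = ln(V₂/V₁)/ln(z₂/z₁) = ln(34.4/20.5)/ln(118.0/10.0) = 0.51763/2.46810 = 0.2097
Extrapolate from 118.0 m to 237.0 m: V₃ = 34.4 × (237.0/118.0)^0.2097 = 34.4 × 1.1575 = 39.8179 knots

39.82 knots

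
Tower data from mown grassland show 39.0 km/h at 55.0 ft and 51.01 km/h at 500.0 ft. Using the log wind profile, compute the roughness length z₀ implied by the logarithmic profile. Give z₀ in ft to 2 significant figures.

Log law: V(z) ∝ ln(z/z₀). With r = V₁/V₂ = 39.0/51.01 = 0.76456,
r · ln(z₂/z₀) = ln(z₁/z₀) ⇒ ln z₀ = (ln z₁ − r·ln z₂)/(1 − r)
ln z₀ = (4.00733 − 0.76456×6.21461) / 0.23544 = -3.1603
z₀ = exp(-3.1603) = 0.04241 ft

z₀ ≈ 0.042 ft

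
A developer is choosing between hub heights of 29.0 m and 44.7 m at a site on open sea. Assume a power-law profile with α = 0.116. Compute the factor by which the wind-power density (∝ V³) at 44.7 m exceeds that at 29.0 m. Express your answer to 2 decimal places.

1.16

Speed ratio: V_B/V_A = (z_B/z_A)^α = (44.7/29.0)^0.116 = (1.5414)^0.116 = 1.05147
Power-density ratio: P_B/P_A = (V_B/V_A)³ = (1.05147)³ = 1.16250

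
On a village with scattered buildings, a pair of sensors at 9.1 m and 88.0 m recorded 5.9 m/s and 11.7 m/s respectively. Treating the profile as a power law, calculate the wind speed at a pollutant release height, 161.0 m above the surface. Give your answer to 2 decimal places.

First find α: α = ln(V₂/V₁)/ln(z₂/z₁) = ln(11.7/5.9)/ln(88.0/9.1) = 0.68464/2.26906 = 0.3017
Extrapolate from 88.0 m to 161.0 m: V₃ = 11.7 × (161.0/88.0)^0.3017 = 11.7 × 1.1999 = 14.0392 m/s

14.04 m/s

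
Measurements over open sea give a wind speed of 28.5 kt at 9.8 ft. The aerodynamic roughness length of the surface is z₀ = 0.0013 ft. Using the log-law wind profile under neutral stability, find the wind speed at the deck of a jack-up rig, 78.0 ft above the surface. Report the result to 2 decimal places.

35.12 kt

Log law: V(z) ∝ ln(z/z₀), so V₂/V₁ = ln(z₂/z₀) / ln(z₁/z₀).
ln(78.0/0.0013) = 11.0021, ln(9.8/0.0013) = 8.9278
V₂ = 28.5 × 11.0021/8.9278 = 28.5 × 1.2323 = 35.1218 kt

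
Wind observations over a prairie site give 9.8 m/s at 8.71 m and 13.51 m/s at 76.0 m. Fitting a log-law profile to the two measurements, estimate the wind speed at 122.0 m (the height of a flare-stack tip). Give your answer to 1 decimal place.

14.3 m/s

Log law: V ∝ ln(z/z₀). From the pair, with r = V₁/V₂ = 0.72539,
ln z₀ = (ln z₁ − r·ln z₂)/(1 − r) = (2.1645 − 0.72539×4.3307)/0.27461 = -3.5577 → z₀ = 0.02850 m
V₃ = V₁ · ln(z₃/z₀)/ln(z₁/z₀) = 9.8 × 8.3617/5.7222 = 14.3206 m/s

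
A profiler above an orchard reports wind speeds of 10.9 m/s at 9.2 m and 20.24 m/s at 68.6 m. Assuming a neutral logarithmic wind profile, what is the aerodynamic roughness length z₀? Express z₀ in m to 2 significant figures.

z₀ ≈ 0.88 m

Log law: V(z) ∝ ln(z/z₀). With r = V₁/V₂ = 10.9/20.24 = 0.53854,
r · ln(z₂/z₀) = ln(z₁/z₀) ⇒ ln z₀ = (ln z₁ − r·ln z₂)/(1 − r)
ln z₀ = (2.21920 − 0.53854×4.22829) / 0.46146 = -0.1255
z₀ = exp(-0.1255) = 0.8821 m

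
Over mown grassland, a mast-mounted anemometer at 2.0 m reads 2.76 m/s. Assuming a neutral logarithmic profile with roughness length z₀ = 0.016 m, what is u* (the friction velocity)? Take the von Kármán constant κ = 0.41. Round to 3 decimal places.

Log law: V(z) = (u*/κ) · ln(z/z₀) ⇒ u* = κ · V / ln(z/z₀)
u* = 0.41 × 2.76 / ln(2.0/0.016) = 0.41 × 2.76 / 4.8283
   = 1.1316 / 4.8283 = 0.2344 m/s

u* ≈ 0.234 m/s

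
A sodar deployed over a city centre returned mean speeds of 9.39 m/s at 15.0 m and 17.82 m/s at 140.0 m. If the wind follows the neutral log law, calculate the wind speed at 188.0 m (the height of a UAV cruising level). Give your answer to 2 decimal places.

18.93 m/s

Log law: V ∝ ln(z/z₀). From the pair, with r = V₁/V₂ = 0.52694,
ln z₀ = (ln z₁ − r·ln z₂)/(1 − r) = (2.7081 − 0.52694×4.9416)/0.47306 = 0.2201 → z₀ = 1.246 m
V₃ = V₁ · ln(z₃/z₀)/ln(z₁/z₀) = 9.39 × 5.0163/2.4880 = 18.9326 m/s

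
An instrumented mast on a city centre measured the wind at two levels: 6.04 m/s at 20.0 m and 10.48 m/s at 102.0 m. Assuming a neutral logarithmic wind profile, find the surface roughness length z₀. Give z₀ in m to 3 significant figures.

z₀ ≈ 2.18 m

Log law: V(z) ∝ ln(z/z₀). With r = V₁/V₂ = 6.04/10.48 = 0.57634,
r · ln(z₂/z₀) = ln(z₁/z₀) ⇒ ln z₀ = (ln z₁ − r·ln z₂)/(1 − r)
ln z₀ = (2.99573 − 0.57634×4.62497) / 0.42366 = 0.7794
z₀ = exp(0.7794) = 2.180 m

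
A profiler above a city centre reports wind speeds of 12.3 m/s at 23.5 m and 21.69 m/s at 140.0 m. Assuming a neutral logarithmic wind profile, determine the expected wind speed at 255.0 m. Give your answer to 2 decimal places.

Log law: V ∝ ln(z/z₀). From the pair, with r = V₁/V₂ = 0.56708,
ln z₀ = (ln z₁ − r·ln z₂)/(1 − r) = (3.1570 − 0.56708×4.9416)/0.43292 = 0.8193 → z₀ = 2.269 m
V₃ = V₁ · ln(z₃/z₀)/ln(z₁/z₀) = 12.3 × 4.7220/2.3377 = 24.8449 m/s

24.84 m/s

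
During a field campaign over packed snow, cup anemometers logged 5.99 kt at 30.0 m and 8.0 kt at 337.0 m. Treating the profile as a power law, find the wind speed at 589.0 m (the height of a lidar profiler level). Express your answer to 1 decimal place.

8.6 kt

First find α: α = ln(V₂/V₁)/ln(z₂/z₁) = ln(8.0/5.99)/ln(337.0/30.0) = 0.28935/2.41889 = 0.1196
Extrapolate from 337.0 m to 589.0 m: V₃ = 8.0 × (589.0/337.0)^0.1196 = 8.0 × 1.0691 = 8.5526 kt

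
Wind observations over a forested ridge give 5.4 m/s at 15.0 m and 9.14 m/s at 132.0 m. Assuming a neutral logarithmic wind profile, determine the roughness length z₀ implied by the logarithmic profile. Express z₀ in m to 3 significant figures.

z₀ ≈ 0.649 m

Log law: V(z) ∝ ln(z/z₀). With r = V₁/V₂ = 5.4/9.14 = 0.59081,
r · ln(z₂/z₀) = ln(z₁/z₀) ⇒ ln z₀ = (ln z₁ − r·ln z₂)/(1 − r)
ln z₀ = (2.70805 − 0.59081×4.88280) / 0.40919 = -0.4320
z₀ = exp(-0.4320) = 0.6492 m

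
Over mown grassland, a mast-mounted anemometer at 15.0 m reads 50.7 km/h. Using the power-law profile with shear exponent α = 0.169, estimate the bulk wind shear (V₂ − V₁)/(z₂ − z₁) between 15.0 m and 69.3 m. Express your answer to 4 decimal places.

0.2756 km/h/m

Power law: V₂ = V₁ · (z₂/z₁)^α = 50.7 × (4.6200)^0.169 = 65.6648 km/h
ΔV/Δz = (65.6648 − 50.7)/(69.3 − 15.0) = 14.9648/54.3000 = 0.27559 km/h/m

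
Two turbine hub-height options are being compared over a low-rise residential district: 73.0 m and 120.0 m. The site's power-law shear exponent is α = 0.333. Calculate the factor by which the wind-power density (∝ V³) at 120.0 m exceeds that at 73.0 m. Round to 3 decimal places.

1.643

Speed ratio: V_B/V_A = (z_B/z_A)^α = (120.0/73.0)^0.333 = (1.6438)^0.333 = 1.18000
Power-density ratio: P_B/P_A = (V_B/V_A)³ = (1.18000)³ = 1.64302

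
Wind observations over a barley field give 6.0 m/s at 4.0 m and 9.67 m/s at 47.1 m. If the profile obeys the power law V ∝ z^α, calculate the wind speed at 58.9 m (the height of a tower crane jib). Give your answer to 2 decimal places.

First find α: α = ln(V₂/V₁)/ln(z₂/z₁) = ln(9.67/6.0)/ln(47.1/4.0) = 0.47727/2.46598 = 0.1935
Extrapolate from 47.1 m to 58.9 m: V₃ = 9.67 × (58.9/47.1)^0.1935 = 9.67 × 1.0442 = 10.0976 m/s

10.10 m/s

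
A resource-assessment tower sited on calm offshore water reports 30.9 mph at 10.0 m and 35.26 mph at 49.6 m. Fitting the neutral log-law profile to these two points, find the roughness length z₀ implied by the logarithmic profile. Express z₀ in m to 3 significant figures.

z₀ ≈ 0.000118 m

Log law: V(z) ∝ ln(z/z₀). With r = V₁/V₂ = 30.9/35.26 = 0.87635,
r · ln(z₂/z₀) = ln(z₁/z₀) ⇒ ln z₀ = (ln z₁ − r·ln z₂)/(1 − r)
ln z₀ = (2.30259 − 0.87635×3.90399) / 0.12365 = -9.0468
z₀ = exp(-9.0468) = 0.0001178 m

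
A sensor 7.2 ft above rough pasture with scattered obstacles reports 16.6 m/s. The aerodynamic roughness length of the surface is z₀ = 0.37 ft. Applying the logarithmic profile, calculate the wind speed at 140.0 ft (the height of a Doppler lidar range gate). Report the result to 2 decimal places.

33.20 m/s

Log law: V(z) ∝ ln(z/z₀), so V₂/V₁ = ln(z₂/z₀) / ln(z₁/z₀).
ln(140.0/0.37) = 5.9359, ln(7.2/0.37) = 2.9683
V₂ = 16.6 × 5.9359/2.9683 = 16.6 × 1.9997 = 33.1957 m/s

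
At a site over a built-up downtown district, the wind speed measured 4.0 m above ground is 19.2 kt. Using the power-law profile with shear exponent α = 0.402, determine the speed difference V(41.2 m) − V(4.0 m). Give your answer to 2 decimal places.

Power law: V₂ = V₁ · (z₂/z₁)^α = 19.2 × (10.3000)^0.402 = 49.0300 kt
ΔV = 49.0300 − 19.2 = 29.8300 kt

29.83 kt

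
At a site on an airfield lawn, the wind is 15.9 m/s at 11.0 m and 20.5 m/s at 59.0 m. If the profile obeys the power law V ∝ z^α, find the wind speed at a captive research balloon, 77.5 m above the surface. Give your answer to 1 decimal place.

First find α: α = ln(V₂/V₁)/ln(z₂/z₁) = ln(20.5/15.9)/ln(59.0/11.0) = 0.25411/1.67964 = 0.1513
Extrapolate from 59.0 m to 77.5 m: V₃ = 20.5 × (77.5/59.0)^0.1513 = 20.5 × 1.0421 = 21.3636 m/s

21.4 m/s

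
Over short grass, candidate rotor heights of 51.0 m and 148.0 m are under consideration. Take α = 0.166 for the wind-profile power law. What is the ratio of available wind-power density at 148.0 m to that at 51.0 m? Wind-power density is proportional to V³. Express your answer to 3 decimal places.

Speed ratio: V_B/V_A = (z_B/z_A)^α = (148.0/51.0)^0.166 = (2.9020)^0.166 = 1.19346
Power-density ratio: P_B/P_A = (V_B/V_A)³ = (1.19346)³ = 1.69989

1.700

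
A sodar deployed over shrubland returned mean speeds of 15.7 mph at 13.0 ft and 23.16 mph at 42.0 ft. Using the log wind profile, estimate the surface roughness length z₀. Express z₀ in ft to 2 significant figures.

z₀ ≈ 1.1 ft

Log law: V(z) ∝ ln(z/z₀). With r = V₁/V₂ = 15.7/23.16 = 0.67789,
r · ln(z₂/z₀) = ln(z₁/z₀) ⇒ ln z₀ = (ln z₁ − r·ln z₂)/(1 − r)
ln z₀ = (2.56495 − 0.67789×3.73767) / 0.32211 = 0.0969
z₀ = exp(0.0969) = 1.102 ft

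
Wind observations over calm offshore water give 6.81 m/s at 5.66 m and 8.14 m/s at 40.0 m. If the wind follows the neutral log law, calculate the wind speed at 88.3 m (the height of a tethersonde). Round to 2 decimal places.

8.68 m/s

Log law: V ∝ ln(z/z₀). From the pair, with r = V₁/V₂ = 0.83661,
ln z₀ = (ln z₁ − r·ln z₂)/(1 − r) = (1.7334 − 0.83661×3.6889)/0.16339 = -8.2791 → z₀ = 0.0002538 m
V₃ = V₁ · ln(z₃/z₀)/ln(z₁/z₀) = 6.81 × 12.7598/10.0125 = 8.6786 m/s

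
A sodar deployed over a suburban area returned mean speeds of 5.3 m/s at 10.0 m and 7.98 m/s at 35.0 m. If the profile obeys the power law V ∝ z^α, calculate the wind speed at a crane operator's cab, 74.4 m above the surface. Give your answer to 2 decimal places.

First find α: α = ln(V₂/V₁)/ln(z₂/z₁) = ln(7.98/5.3)/ln(35.0/10.0) = 0.40923/1.25276 = 0.3267
Extrapolate from 35.0 m to 74.4 m: V₃ = 7.98 × (74.4/35.0)^0.3267 = 7.98 × 1.2793 = 10.2091 m/s

10.21 m/s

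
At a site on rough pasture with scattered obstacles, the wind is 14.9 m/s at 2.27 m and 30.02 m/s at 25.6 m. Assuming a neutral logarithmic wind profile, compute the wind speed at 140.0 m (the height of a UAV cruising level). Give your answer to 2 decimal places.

40.62 m/s

Log law: V ∝ ln(z/z₀). From the pair, with r = V₁/V₂ = 0.49634,
ln z₀ = (ln z₁ − r·ln z₂)/(1 − r) = (0.8198 − 0.49634×3.2426)/0.50366 = -1.5678 → z₀ = 0.2085 m
V₃ = V₁ · ln(z₃/z₀)/ln(z₁/z₀) = 14.9 × 6.5094/2.3876 = 40.6232 m/s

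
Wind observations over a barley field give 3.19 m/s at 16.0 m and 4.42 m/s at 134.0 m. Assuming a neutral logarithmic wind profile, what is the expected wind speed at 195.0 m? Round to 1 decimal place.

Log law: V ∝ ln(z/z₀). From the pair, with r = V₁/V₂ = 0.72172,
ln z₀ = (ln z₁ − r·ln z₂)/(1 − r) = (2.7726 − 0.72172×4.8978)/0.27828 = -2.7392 → z₀ = 0.06462 m
V₃ = V₁ · ln(z₃/z₀)/ln(z₁/z₀) = 3.19 × 8.0122/5.5118 = 4.6371 m/s

4.6 m/s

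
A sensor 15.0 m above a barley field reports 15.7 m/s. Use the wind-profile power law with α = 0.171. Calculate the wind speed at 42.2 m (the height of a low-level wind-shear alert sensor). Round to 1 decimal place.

Power-law profile: V₂ = V₁ · (z₂/z₁)^α
V₂ = 15.7 × (42.2/15.0)^0.171 = 15.7 × (2.8133)^0.171
    = 15.7 × 1.1935 = 18.7377 m/s

18.7 m/s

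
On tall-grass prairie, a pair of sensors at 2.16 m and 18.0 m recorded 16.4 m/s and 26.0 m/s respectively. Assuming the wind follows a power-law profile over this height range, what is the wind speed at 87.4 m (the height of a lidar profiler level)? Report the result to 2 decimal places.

36.65 m/s

First find α: α = ln(V₂/V₁)/ln(z₂/z₁) = ln(26.0/16.4)/ln(18.0/2.16) = 0.46082/2.12026 = 0.2173
Extrapolate from 18.0 m to 87.4 m: V₃ = 26.0 × (87.4/18.0)^0.2173 = 26.0 × 1.4098 = 36.6538 m/s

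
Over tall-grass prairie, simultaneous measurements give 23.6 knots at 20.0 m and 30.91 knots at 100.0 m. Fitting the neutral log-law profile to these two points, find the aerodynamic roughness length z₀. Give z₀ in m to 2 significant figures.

z₀ ≈ 0.11 m

Log law: V(z) ∝ ln(z/z₀). With r = V₁/V₂ = 23.6/30.91 = 0.76351,
r · ln(z₂/z₀) = ln(z₁/z₀) ⇒ ln z₀ = (ln z₁ − r·ln z₂)/(1 − r)
ln z₀ = (2.99573 − 0.76351×4.60517) / 0.23649 = -2.2003
z₀ = exp(-2.2003) = 0.1108 m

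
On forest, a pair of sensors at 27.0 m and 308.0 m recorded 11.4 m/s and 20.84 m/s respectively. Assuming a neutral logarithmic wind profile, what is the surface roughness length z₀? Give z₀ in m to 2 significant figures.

z₀ ≈ 1.4 m

Log law: V(z) ∝ ln(z/z₀). With r = V₁/V₂ = 11.4/20.84 = 0.54702,
r · ln(z₂/z₀) = ln(z₁/z₀) ⇒ ln z₀ = (ln z₁ − r·ln z₂)/(1 − r)
ln z₀ = (3.29584 − 0.54702×5.73010) / 0.45298 = 0.3562
z₀ = exp(0.3562) = 1.428 m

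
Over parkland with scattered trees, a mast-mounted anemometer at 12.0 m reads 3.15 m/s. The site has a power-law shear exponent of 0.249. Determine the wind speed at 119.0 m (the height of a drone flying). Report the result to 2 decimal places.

Power-law profile: V₂ = V₁ · (z₂/z₁)^α
V₂ = 3.15 × (119.0/12.0)^0.249 = 3.15 × (9.9167)^0.249
    = 3.15 × 1.7705 = 5.5771 m/s

5.58 m/s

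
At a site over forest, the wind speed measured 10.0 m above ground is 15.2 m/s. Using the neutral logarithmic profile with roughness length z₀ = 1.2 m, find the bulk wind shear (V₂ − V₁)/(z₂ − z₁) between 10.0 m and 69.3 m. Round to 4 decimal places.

0.2340 m/s/m

Log law: V₂ = V₁ · ln(z₂/z₀)/ln(z₁/z₀) = 15.2 × 4.0561/2.1203 = 29.0780 m/s
ΔV/Δz = (29.0780 − 15.2)/(69.3 − 10.0) = 13.8780/59.3000 = 0.23403 m/s/m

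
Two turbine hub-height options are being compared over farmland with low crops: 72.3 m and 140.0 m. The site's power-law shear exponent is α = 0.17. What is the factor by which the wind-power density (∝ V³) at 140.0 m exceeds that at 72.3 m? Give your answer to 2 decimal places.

1.40

Speed ratio: V_B/V_A = (z_B/z_A)^α = (140.0/72.3)^0.17 = (1.9364)^0.17 = 1.11889
Power-density ratio: P_B/P_A = (V_B/V_A)³ = (1.11889)³ = 1.40076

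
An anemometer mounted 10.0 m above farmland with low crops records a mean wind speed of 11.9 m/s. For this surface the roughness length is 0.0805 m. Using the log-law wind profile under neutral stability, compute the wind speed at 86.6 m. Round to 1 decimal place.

17.2 m/s

Log law: V(z) ∝ ln(z/z₀), so V₂/V₁ = ln(z₂/z₀) / ln(z₁/z₀).
ln(86.6/0.0805) = 6.9808, ln(10.0/0.0805) = 4.8221
V₂ = 11.9 × 6.9808/4.8221 = 11.9 × 1.4477 = 17.2273 m/s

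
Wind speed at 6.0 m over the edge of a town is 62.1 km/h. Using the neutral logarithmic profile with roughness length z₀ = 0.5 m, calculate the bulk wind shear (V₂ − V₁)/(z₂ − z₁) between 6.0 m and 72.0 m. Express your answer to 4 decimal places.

Log law: V₂ = V₁ · ln(z₂/z₀)/ln(z₁/z₀) = 62.1 × 4.9698/2.4849 = 124.2000 km/h
ΔV/Δz = (124.2000 − 62.1)/(72.0 − 6.0) = 62.1000/66.0000 = 0.94091 km/h/m

0.9409 km/h/m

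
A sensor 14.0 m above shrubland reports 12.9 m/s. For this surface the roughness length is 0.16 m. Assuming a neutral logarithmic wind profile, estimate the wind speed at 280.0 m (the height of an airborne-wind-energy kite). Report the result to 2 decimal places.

21.54 m/s

Log law: V(z) ∝ ln(z/z₀), so V₂/V₁ = ln(z₂/z₀) / ln(z₁/z₀).
ln(280.0/0.16) = 7.4674, ln(14.0/0.16) = 4.4716
V₂ = 12.9 × 7.4674/4.4716 = 12.9 × 1.6699 = 21.5422 m/s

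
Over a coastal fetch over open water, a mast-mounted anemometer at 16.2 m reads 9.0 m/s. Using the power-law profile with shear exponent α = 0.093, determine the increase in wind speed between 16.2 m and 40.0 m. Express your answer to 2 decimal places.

Power law: V₂ = V₁ · (z₂/z₁)^α = 9.0 × (2.4691)^0.093 = 9.7892 m/s
ΔV = 9.7892 − 9.0 = 0.7892 m/s

0.79 m/s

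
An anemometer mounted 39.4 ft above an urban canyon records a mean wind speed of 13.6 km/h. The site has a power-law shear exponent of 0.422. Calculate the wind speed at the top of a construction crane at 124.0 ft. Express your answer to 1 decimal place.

22.1 km/h

Power-law profile: V₂ = V₁ · (z₂/z₁)^α
V₂ = 13.6 × (124.0/39.4)^0.422 = 13.6 × (3.1472)^0.422
    = 13.6 × 1.6223 = 22.0629 km/h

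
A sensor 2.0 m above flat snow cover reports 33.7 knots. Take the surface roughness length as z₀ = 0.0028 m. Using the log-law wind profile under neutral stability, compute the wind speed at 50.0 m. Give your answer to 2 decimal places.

50.21 knots

Log law: V(z) ∝ ln(z/z₀), so V₂/V₁ = ln(z₂/z₀) / ln(z₁/z₀).
ln(50.0/0.0028) = 9.7902, ln(2.0/0.0028) = 6.5713
V₂ = 33.7 × 9.7902/6.5713 = 33.7 × 1.4898 = 50.2076 knots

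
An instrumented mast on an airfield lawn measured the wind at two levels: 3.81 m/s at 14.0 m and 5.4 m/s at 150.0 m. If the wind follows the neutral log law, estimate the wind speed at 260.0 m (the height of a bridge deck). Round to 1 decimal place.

5.8 m/s

Log law: V ∝ ln(z/z₀). From the pair, with r = V₁/V₂ = 0.70556,
ln z₀ = (ln z₁ − r·ln z₂)/(1 − r) = (2.6391 − 0.70556×5.0106)/0.29444 = -3.0438 → z₀ = 0.04765 m
V₃ = V₁ · ln(z₃/z₀)/ln(z₁/z₀) = 3.81 × 8.6045/5.6828 = 5.7688 m/s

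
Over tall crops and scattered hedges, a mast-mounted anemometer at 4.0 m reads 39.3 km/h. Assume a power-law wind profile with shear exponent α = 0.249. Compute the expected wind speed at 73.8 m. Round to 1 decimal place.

Power-law profile: V₂ = V₁ · (z₂/z₁)^α
V₂ = 39.3 × (73.8/4.0)^0.249 = 39.3 × (18.4500)^0.249
    = 39.3 × 2.0665 = 81.2130 km/h

81.2 km/h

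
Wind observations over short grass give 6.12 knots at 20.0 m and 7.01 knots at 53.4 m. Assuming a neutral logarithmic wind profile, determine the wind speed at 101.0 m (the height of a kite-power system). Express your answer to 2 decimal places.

7.59 knots

Log law: V ∝ ln(z/z₀). From the pair, with r = V₁/V₂ = 0.87304,
ln z₀ = (ln z₁ − r·ln z₂)/(1 − r) = (2.9957 − 0.87304×3.9778)/0.12696 = -3.7574 → z₀ = 0.02334 m
V₃ = V₁ · ln(z₃/z₀)/ln(z₁/z₀) = 6.12 × 8.3726/6.7532 = 7.5876 knots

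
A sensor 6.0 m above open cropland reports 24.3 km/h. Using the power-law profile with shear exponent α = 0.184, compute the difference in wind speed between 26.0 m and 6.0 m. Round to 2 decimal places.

7.53 km/h

Power law: V₂ = V₁ · (z₂/z₁)^α = 24.3 × (4.3333)^0.184 = 31.8260 km/h
ΔV = 31.8260 − 24.3 = 7.5260 km/h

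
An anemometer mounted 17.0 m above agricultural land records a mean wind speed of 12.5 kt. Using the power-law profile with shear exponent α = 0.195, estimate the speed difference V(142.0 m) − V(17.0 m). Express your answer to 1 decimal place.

6.4 kt

Power law: V₂ = V₁ · (z₂/z₁)^α = 12.5 × (8.3529)^0.195 = 18.9090 kt
ΔV = 18.9090 − 12.5 = 6.4090 kt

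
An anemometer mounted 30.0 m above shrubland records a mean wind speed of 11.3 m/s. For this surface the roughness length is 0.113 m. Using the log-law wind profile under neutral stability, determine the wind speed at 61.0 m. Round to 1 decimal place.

Log law: V(z) ∝ ln(z/z₀), so V₂/V₁ = ln(z₂/z₀) / ln(z₁/z₀).
ln(61.0/0.113) = 6.2912, ln(30.0/0.113) = 5.5816
V₂ = 11.3 × 6.2912/5.5816 = 11.3 × 1.1271 = 12.7368 m/s

12.7 m/s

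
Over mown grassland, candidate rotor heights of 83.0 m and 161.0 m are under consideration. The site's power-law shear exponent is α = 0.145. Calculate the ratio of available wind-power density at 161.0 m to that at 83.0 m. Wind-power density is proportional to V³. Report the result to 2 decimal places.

1.33

Speed ratio: V_B/V_A = (z_B/z_A)^α = (161.0/83.0)^0.145 = (1.9398)^0.145 = 1.10084
Power-density ratio: P_B/P_A = (V_B/V_A)³ = (1.10084)³ = 1.33404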